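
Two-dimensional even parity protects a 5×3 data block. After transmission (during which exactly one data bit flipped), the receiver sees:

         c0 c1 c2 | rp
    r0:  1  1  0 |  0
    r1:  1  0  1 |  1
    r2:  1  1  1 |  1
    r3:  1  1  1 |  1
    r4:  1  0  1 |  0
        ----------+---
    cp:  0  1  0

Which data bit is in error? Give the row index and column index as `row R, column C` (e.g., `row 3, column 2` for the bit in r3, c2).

row 1, column 0

Recompute each row's even parity and compare to rp:
  r0: data parity 0, sent rp 0 → ok
  r1: data parity 0, sent rp 1 → mismatch
  r2: data parity 1, sent rp 1 → ok
  r3: data parity 1, sent rp 1 → ok
  r4: data parity 0, sent rp 0 → ok
Recompute each column's even parity and compare to cp:
  c0: data parity 1, sent cp 0 → mismatch
  c1: data parity 1, sent cp 1 → ok
  c2: data parity 0, sent cp 0 → ok
Exactly one row (r1) and one column (c0) fail → the flipped bit is at their intersection.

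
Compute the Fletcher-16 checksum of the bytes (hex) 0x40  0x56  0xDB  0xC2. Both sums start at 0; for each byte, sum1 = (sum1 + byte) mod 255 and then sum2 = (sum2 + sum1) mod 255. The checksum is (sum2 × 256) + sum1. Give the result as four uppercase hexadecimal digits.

Running sums (mod 255):
  after byte 0 (0x40): sum1=64, sum2=64
  after byte 1 (0x56): sum1=150, sum2=214
  after byte 2 (0xDB): sum1=114, sum2=73
  after byte 3 (0xC2): sum1=53, sum2=126
Checksum = sum2·256 + sum1 = 126·256 + 53 = 32309 = 0x7E35.

7E35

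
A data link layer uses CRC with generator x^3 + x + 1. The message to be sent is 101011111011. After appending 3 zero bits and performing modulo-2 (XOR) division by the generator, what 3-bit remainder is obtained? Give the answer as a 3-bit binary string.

Append 3 zeros: 101011111011000. Divide by 1011 (XOR where the leading bit is 1):
  pos 0: 1010 XOR 1011 = 0001
  pos 3: 1111 XOR 1011 = 0100
  pos 4: 1001 XOR 1011 = 0010
  pos 6: 1010 XOR 1011 = 0001
  pos 9: 1110 XOR 1011 = 0101
  pos 10: 1010 XOR 1011 = 0001
Remainder (last 3 bits) = 010. This is the CRC / FCS.

010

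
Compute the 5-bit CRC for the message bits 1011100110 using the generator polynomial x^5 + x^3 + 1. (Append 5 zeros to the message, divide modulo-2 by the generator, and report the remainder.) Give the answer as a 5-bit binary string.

11110

Append 5 zeros: 101110011000000. Divide by 101001 (XOR where the leading bit is 1):
  pos 0: 101110 XOR 101001 = 000111
  pos 3: 111011 XOR 101001 = 010010
  pos 4: 100100 XOR 101001 = 001101
  pos 6: 110100 XOR 101001 = 011101
  pos 7: 111010 XOR 101001 = 010011
  pos 8: 100110 XOR 101001 = 001111
Remainder (last 5 bits) = 11110. This is the CRC / FCS.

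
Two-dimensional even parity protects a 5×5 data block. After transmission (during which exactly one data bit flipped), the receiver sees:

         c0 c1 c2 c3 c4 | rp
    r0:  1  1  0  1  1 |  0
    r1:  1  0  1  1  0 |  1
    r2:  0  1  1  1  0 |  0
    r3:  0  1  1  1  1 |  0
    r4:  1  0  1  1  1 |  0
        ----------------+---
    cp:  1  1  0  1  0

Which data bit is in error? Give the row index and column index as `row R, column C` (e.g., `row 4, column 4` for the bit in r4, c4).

Recompute each row's even parity and compare to rp:
  r0: data parity 0, sent rp 0 → ok
  r1: data parity 1, sent rp 1 → ok
  r2: data parity 1, sent rp 0 → mismatch
  r3: data parity 0, sent rp 0 → ok
  r4: data parity 0, sent rp 0 → ok
Recompute each column's even parity and compare to cp:
  c0: data parity 1, sent cp 1 → ok
  c1: data parity 1, sent cp 1 → ok
  c2: data parity 0, sent cp 0 → ok
  c3: data parity 1, sent cp 1 → ok
  c4: data parity 1, sent cp 0 → mismatch
Exactly one row (r2) and one column (c4) fail → the flipped bit is at their intersection.

row 2, column 4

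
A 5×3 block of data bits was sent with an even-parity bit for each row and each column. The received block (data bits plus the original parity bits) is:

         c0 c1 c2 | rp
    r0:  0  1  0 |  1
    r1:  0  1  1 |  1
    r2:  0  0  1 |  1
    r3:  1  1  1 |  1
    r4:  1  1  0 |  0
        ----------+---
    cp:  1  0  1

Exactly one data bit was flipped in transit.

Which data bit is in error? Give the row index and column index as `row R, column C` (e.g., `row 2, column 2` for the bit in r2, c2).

Recompute each row's even parity and compare to rp:
  r0: data parity 1, sent rp 1 → ok
  r1: data parity 0, sent rp 1 → mismatch
  r2: data parity 1, sent rp 1 → ok
  r3: data parity 1, sent rp 1 → ok
  r4: data parity 0, sent rp 0 → ok
Recompute each column's even parity and compare to cp:
  c0: data parity 0, sent cp 1 → mismatch
  c1: data parity 0, sent cp 0 → ok
  c2: data parity 1, sent cp 1 → ok
Exactly one row (r1) and one column (c0) fail → the flipped bit is at their intersection.

row 1, column 0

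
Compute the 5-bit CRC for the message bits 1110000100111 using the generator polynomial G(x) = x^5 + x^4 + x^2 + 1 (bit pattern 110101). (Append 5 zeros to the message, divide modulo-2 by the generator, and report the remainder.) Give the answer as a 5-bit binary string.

00001

Append 5 zeros: 111000010011100000. Divide by 110101 (XOR where the leading bit is 1):
  pos 0: 111000 XOR 110101 = 001101
  pos 2: 110101 XOR 110101 = 000000
  pos 10: 111000 XOR 110101 = 001101
  pos 12: 110100 XOR 110101 = 000001
Remainder (last 5 bits) = 00001. This is the CRC / FCS.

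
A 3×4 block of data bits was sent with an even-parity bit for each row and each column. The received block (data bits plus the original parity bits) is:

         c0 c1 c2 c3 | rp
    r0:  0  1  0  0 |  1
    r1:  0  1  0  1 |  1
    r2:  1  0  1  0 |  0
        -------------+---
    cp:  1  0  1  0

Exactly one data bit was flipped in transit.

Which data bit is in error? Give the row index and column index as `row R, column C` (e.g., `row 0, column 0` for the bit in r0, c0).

row 1, column 3

Recompute each row's even parity and compare to rp:
  r0: data parity 1, sent rp 1 → ok
  r1: data parity 0, sent rp 1 → mismatch
  r2: data parity 0, sent rp 0 → ok
Recompute each column's even parity and compare to cp:
  c0: data parity 1, sent cp 1 → ok
  c1: data parity 0, sent cp 0 → ok
  c2: data parity 1, sent cp 1 → ok
  c3: data parity 1, sent cp 0 → mismatch
Exactly one row (r1) and one column (c3) fail → the flipped bit is at their intersection.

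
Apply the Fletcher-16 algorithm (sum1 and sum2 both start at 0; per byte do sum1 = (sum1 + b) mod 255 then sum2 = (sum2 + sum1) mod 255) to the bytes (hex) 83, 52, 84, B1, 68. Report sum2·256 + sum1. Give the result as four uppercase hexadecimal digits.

Running sums (mod 255):
  after byte 0 (83): sum1=131, sum2=131
  after byte 1 (52): sum1=213, sum2=89
  after byte 2 (84): sum1=90, sum2=179
  after byte 3 (B1): sum1=12, sum2=191
  after byte 4 (68): sum1=116, sum2=52
Checksum = sum2·256 + sum1 = 52·256 + 116 = 13428 = 0x3474.

3474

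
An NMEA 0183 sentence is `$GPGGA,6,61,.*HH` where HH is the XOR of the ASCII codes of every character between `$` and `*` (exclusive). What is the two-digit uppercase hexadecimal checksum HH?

XOR the ASCII codes of the payload characters:
  'G' = 0x47 → acc = 0x47
  'P' = 0x50 → acc = 0x17
  'G' = 0x47 → acc = 0x50
  'G' = 0x47 → acc = 0x17
  'A' = 0x41 → acc = 0x56
  ',' = 0x2C → acc = 0x7A
  '6' = 0x36 → acc = 0x4C
  ',' = 0x2C → acc = 0x60
  '6' = 0x36 → acc = 0x56
  '1' = 0x31 → acc = 0x67
  ',' = 0x2C → acc = 0x4B
  '.' = 0x2E → acc = 0x65
Checksum = 0x65.

65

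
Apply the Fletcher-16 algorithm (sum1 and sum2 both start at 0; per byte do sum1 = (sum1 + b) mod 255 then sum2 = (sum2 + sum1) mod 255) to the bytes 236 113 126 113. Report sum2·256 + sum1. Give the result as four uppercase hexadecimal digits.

Running sums (mod 255):
  after byte 0 (236): sum1=236, sum2=236
  after byte 1 (113): sum1=94, sum2=75
  after byte 2 (126): sum1=220, sum2=40
  after byte 3 (113): sum1=78, sum2=118
Checksum = sum2·256 + sum1 = 118·256 + 78 = 30286 = 0x764E.

764E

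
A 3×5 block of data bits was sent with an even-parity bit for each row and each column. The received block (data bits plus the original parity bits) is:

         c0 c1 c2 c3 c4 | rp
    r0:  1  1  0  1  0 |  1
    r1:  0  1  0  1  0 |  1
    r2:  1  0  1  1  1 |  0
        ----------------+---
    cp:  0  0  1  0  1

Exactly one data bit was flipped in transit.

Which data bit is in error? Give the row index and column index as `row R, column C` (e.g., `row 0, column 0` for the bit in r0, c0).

Recompute each row's even parity and compare to rp:
  r0: data parity 1, sent rp 1 → ok
  r1: data parity 0, sent rp 1 → mismatch
  r2: data parity 0, sent rp 0 → ok
Recompute each column's even parity and compare to cp:
  c0: data parity 0, sent cp 0 → ok
  c1: data parity 0, sent cp 0 → ok
  c2: data parity 1, sent cp 1 → ok
  c3: data parity 1, sent cp 0 → mismatch
  c4: data parity 1, sent cp 1 → ok
Exactly one row (r1) and one column (c3) fail → the flipped bit is at their intersection.

row 1, column 3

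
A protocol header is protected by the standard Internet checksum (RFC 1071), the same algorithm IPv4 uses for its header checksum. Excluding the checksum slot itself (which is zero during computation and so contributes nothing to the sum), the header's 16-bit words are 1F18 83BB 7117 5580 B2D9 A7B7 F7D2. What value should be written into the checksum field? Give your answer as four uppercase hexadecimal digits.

4430

One's-complement addition (fold any carry out of bit 15 back into bit 0):
  0x1F18 + 0x83BB = 0x0A2D3
  0xA2D3 + 0x7117 = 0x113EA → wrap carry → 0x13EB
  0x13EB + 0x5580 = 0x0696B
  0x696B + 0xB2D9 = 0x11C44 → wrap carry → 0x1C45
  0x1C45 + 0xA7B7 = 0x0C3FC
  0xC3FC + 0xF7D2 = 0x1BBCE → wrap carry → 0xBBCF
One's-complement sum = 0xBBCF.
Checksum = ~0xBBCF & 0xFFFF = 0x4430.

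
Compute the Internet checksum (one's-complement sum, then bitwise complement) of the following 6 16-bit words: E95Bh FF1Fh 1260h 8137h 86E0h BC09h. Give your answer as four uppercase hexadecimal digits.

4102

One's-complement addition (fold any carry out of bit 15 back into bit 0):
  0xE95B + 0xFF1F = 0x1E87A → wrap carry → 0xE87B
  0xE87B + 0x1260 = 0x0FADB
  0xFADB + 0x8137 = 0x17C12 → wrap carry → 0x7C13
  0x7C13 + 0x86E0 = 0x102F3 → wrap carry → 0x02F4
  0x02F4 + 0xBC09 = 0x0BEFD
One's-complement sum = 0xBEFD.
Checksum = ~0xBEFD & 0xFFFF = 0x4102.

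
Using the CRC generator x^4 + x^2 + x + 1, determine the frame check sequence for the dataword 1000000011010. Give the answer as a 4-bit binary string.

1001

Append 4 zeros: 10000000110100000. Divide by 10111 (XOR where the leading bit is 1):
  pos 0: 10000 XOR 10111 = 00111
  pos 2: 11100 XOR 10111 = 01011
  pos 3: 10110 XOR 10111 = 00001
  pos 7: 11101 XOR 10111 = 01010
  pos 8: 10100 XOR 10111 = 00011
  pos 11: 11000 XOR 10111 = 01111
  pos 12: 11110 XOR 10111 = 01001
Remainder (last 4 bits) = 1001. This is the CRC / FCS.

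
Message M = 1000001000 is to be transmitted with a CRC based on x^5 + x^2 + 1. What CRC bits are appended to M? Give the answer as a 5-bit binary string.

Append 5 zeros: 100000100000000. Divide by 100101 (XOR where the leading bit is 1):
  pos 0: 100000 XOR 100101 = 000101
  pos 3: 101100 XOR 100101 = 001001
  pos 5: 100100 XOR 100101 = 000001
Remainder (last 5 bits) = 10000. This is the CRC / FCS.

10000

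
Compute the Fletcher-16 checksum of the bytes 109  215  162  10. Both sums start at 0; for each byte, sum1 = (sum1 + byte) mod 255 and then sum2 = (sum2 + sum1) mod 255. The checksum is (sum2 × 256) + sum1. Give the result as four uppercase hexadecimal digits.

8CF1

Running sums (mod 255):
  after byte 0 (109): sum1=109, sum2=109
  after byte 1 (215): sum1=69, sum2=178
  after byte 2 (162): sum1=231, sum2=154
  after byte 3 (10): sum1=241, sum2=140
Checksum = sum2·256 + sum1 = 140·256 + 241 = 36081 = 0x8CF1.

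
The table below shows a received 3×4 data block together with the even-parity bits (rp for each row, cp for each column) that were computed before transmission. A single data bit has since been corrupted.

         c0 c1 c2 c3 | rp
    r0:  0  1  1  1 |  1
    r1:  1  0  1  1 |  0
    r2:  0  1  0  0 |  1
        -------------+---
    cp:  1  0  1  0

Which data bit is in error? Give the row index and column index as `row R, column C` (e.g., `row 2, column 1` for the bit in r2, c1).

Recompute each row's even parity and compare to rp:
  r0: data parity 1, sent rp 1 → ok
  r1: data parity 1, sent rp 0 → mismatch
  r2: data parity 1, sent rp 1 → ok
Recompute each column's even parity and compare to cp:
  c0: data parity 1, sent cp 1 → ok
  c1: data parity 0, sent cp 0 → ok
  c2: data parity 0, sent cp 1 → mismatch
  c3: data parity 0, sent cp 0 → ok
Exactly one row (r1) and one column (c2) fail → the flipped bit is at their intersection.

row 1, column 2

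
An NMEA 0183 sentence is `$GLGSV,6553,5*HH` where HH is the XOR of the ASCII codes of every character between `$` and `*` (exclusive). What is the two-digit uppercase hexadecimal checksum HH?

XOR the ASCII codes of the payload characters:
  'G' = 0x47 → acc = 0x47
  'L' = 0x4C → acc = 0x0B
  'G' = 0x47 → acc = 0x4C
  'S' = 0x53 → acc = 0x1F
  'V' = 0x56 → acc = 0x49
  ',' = 0x2C → acc = 0x65
  '6' = 0x36 → acc = 0x53
  '5' = 0x35 → acc = 0x66
  '5' = 0x35 → acc = 0x53
  '3' = 0x33 → acc = 0x60
  ',' = 0x2C → acc = 0x4C
  '5' = 0x35 → acc = 0x79
Checksum = 0x79.

79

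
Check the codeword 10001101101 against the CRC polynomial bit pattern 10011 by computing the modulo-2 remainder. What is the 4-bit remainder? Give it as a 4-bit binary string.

Modulo-2 division of 10001101101 by 10011:
  pos 0: 10001 XOR 10011 = 00010
  pos 3: 10101 XOR 10011 = 00110
  pos 5: 11010 XOR 10011 = 01001
  pos 6: 10011 XOR 10011 = 00000
Remainder = 0000 (zero — the frame passes the CRC check).

0000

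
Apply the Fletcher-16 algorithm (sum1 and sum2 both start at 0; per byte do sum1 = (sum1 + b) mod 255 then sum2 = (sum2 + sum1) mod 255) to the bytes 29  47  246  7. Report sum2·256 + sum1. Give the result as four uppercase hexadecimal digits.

F64A

Running sums (mod 255):
  after byte 0 (29): sum1=29, sum2=29
  after byte 1 (47): sum1=76, sum2=105
  after byte 2 (246): sum1=67, sum2=172
  after byte 3 (7): sum1=74, sum2=246
Checksum = sum2·256 + sum1 = 246·256 + 74 = 63050 = 0xF64A.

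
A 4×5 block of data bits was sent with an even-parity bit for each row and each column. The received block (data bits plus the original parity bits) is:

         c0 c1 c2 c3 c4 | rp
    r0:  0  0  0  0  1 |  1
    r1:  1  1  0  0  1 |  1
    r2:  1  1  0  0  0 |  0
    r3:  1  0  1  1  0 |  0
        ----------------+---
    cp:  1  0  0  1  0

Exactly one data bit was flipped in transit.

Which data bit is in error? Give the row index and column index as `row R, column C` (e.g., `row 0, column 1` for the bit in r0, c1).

row 3, column 2

Recompute each row's even parity and compare to rp:
  r0: data parity 1, sent rp 1 → ok
  r1: data parity 1, sent rp 1 → ok
  r2: data parity 0, sent rp 0 → ok
  r3: data parity 1, sent rp 0 → mismatch
Recompute each column's even parity and compare to cp:
  c0: data parity 1, sent cp 1 → ok
  c1: data parity 0, sent cp 0 → ok
  c2: data parity 1, sent cp 0 → mismatch
  c3: data parity 1, sent cp 1 → ok
  c4: data parity 0, sent cp 0 → ok
Exactly one row (r3) and one column (c2) fail → the flipped bit is at their intersection.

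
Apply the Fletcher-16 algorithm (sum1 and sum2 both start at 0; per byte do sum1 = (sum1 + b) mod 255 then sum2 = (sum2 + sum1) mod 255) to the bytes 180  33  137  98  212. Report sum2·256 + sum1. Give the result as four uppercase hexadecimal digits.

Running sums (mod 255):
  after byte 0 (180): sum1=180, sum2=180
  after byte 1 (33): sum1=213, sum2=138
  after byte 2 (137): sum1=95, sum2=233
  after byte 3 (98): sum1=193, sum2=171
  after byte 4 (212): sum1=150, sum2=66
Checksum = sum2·256 + sum1 = 66·256 + 150 = 17046 = 0x4296.

4296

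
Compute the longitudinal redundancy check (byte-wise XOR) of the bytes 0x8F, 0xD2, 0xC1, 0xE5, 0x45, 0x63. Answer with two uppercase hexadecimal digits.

5F

XOR the bytes together:
  start with 0x8F
  0x8F ⊕ 0xD2 = 0x5D
  0x5D ⊕ 0xC1 = 0x9C
  0x9C ⊕ 0xE5 = 0x79
  0x79 ⊕ 0x45 = 0x3C
  0x3C ⊕ 0x63 = 0x5F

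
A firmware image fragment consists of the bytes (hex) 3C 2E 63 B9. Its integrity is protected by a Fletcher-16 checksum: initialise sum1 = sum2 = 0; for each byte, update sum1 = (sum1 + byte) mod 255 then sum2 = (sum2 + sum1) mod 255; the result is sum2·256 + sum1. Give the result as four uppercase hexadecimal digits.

FB87

Running sums (mod 255):
  after byte 0 (3C): sum1=60, sum2=60
  after byte 1 (2E): sum1=106, sum2=166
  after byte 2 (63): sum1=205, sum2=116
  after byte 3 (B9): sum1=135, sum2=251
Checksum = sum2·256 + sum1 = 251·256 + 135 = 64391 = 0xFB87.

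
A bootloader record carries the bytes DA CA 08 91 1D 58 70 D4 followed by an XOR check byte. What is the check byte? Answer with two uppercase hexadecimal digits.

68

XOR the bytes together:
  start with 0xDA
  0xDA ⊕ 0xCA = 0x10
  0x10 ⊕ 0x08 = 0x18
  0x18 ⊕ 0x91 = 0x89
  0x89 ⊕ 0x1D = 0x94
  0x94 ⊕ 0x58 = 0xCC
  0xCC ⊕ 0x70 = 0xBC
  0xBC ⊕ 0xD4 = 0x68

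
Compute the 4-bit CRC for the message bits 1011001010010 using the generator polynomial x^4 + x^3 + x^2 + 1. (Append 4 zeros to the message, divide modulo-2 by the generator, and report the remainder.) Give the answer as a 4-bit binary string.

Append 4 zeros: 10110010100100000. Divide by 11101 (XOR where the leading bit is 1):
  pos 0: 10110 XOR 11101 = 01011
  pos 1: 10110 XOR 11101 = 01011
  pos 2: 10111 XOR 11101 = 01010
  pos 3: 10100 XOR 11101 = 01001
  pos 4: 10011 XOR 11101 = 01110
  pos 5: 11100 XOR 11101 = 00001
  pos 9: 10100 XOR 11101 = 01001
  pos 10: 10010 XOR 11101 = 01111
  pos 11: 11110 XOR 11101 = 00011
Remainder (last 4 bits) = 0110. This is the CRC / FCS.

0110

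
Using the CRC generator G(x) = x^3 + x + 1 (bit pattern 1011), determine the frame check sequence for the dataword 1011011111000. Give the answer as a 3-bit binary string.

001

Append 3 zeros: 1011011111000000. Divide by 1011 (XOR where the leading bit is 1):
  pos 0: 1011 XOR 1011 = 0000
  pos 5: 1111 XOR 1011 = 0100
  pos 6: 1001 XOR 1011 = 0010
  pos 8: 1000 XOR 1011 = 0011
  pos 10: 1100 XOR 1011 = 0111
  pos 11: 1110 XOR 1011 = 0101
  pos 12: 1010 XOR 1011 = 0001
Remainder (last 3 bits) = 001. This is the CRC / FCS.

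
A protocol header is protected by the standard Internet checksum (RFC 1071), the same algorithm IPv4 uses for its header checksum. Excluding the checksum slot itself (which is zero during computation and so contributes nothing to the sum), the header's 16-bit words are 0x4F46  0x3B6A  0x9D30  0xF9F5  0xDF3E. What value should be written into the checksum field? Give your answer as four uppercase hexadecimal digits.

FEE9

One's-complement addition (fold any carry out of bit 15 back into bit 0):
  0x4F46 + 0x3B6A = 0x08AB0
  0x8AB0 + 0x9D30 = 0x127E0 → wrap carry → 0x27E1
  0x27E1 + 0xF9F5 = 0x121D6 → wrap carry → 0x21D7
  0x21D7 + 0xDF3E = 0x10115 → wrap carry → 0x0116
One's-complement sum = 0x0116.
Checksum = ~0x0116 & 0xFFFF = 0xFEE9.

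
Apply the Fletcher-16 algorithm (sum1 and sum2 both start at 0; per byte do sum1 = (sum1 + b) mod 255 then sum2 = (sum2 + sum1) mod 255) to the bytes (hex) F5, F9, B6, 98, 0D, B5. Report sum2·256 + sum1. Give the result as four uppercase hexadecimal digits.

1A02

Running sums (mod 255):
  after byte 0 (F5): sum1=245, sum2=245
  after byte 1 (F9): sum1=239, sum2=229
  after byte 2 (B6): sum1=166, sum2=140
  after byte 3 (98): sum1=63, sum2=203
  after byte 4 (0D): sum1=76, sum2=24
  after byte 5 (B5): sum1=2, sum2=26
Checksum = sum2·256 + sum1 = 26·256 + 2 = 6658 = 0x1A02.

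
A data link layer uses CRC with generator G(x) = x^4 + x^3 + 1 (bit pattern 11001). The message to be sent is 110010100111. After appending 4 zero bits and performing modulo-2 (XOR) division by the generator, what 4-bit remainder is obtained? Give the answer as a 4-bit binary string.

1000

Append 4 zeros: 1100101001110000. Divide by 11001 (XOR where the leading bit is 1):
  pos 0: 11001 XOR 11001 = 00000
  pos 6: 10011 XOR 11001 = 01010
  pos 7: 10101 XOR 11001 = 01100
  pos 8: 11000 XOR 11001 = 00001
Remainder (last 4 bits) = 1000. This is the CRC / FCS.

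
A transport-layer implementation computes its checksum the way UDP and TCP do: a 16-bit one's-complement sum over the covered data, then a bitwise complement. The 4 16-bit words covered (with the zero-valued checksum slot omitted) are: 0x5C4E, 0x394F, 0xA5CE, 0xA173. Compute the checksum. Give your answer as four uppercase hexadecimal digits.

2320

One's-complement addition (fold any carry out of bit 15 back into bit 0):
  0x5C4E + 0x394F = 0x0959D
  0x959D + 0xA5CE = 0x13B6B → wrap carry → 0x3B6C
  0x3B6C + 0xA173 = 0x0DCDF
One's-complement sum = 0xDCDF.
Checksum = ~0xDCDF & 0xFFFF = 0x2320.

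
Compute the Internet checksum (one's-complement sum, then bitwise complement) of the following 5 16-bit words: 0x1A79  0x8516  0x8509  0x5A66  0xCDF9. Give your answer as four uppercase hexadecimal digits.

One's-complement addition (fold any carry out of bit 15 back into bit 0):
  0x1A79 + 0x8516 = 0x09F8F
  0x9F8F + 0x8509 = 0x12498 → wrap carry → 0x2499
  0x2499 + 0x5A66 = 0x07EFF
  0x7EFF + 0xCDF9 = 0x14CF8 → wrap carry → 0x4CF9
One's-complement sum = 0x4CF9.
Checksum = ~0x4CF9 & 0xFFFF = 0xB306.

B306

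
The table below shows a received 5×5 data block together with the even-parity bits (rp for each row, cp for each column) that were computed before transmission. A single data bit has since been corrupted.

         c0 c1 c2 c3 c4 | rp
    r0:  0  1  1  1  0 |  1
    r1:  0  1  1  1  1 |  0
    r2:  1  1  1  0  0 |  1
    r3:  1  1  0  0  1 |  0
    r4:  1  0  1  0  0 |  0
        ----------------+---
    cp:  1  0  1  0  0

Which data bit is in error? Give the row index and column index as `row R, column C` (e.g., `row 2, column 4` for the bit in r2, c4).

Recompute each row's even parity and compare to rp:
  r0: data parity 1, sent rp 1 → ok
  r1: data parity 0, sent rp 0 → ok
  r2: data parity 1, sent rp 1 → ok
  r3: data parity 1, sent rp 0 → mismatch
  r4: data parity 0, sent rp 0 → ok
Recompute each column's even parity and compare to cp:
  c0: data parity 1, sent cp 1 → ok
  c1: data parity 0, sent cp 0 → ok
  c2: data parity 0, sent cp 1 → mismatch
  c3: data parity 0, sent cp 0 → ok
  c4: data parity 0, sent cp 0 → ok
Exactly one row (r3) and one column (c2) fail → the flipped bit is at their intersection.

row 3, column 2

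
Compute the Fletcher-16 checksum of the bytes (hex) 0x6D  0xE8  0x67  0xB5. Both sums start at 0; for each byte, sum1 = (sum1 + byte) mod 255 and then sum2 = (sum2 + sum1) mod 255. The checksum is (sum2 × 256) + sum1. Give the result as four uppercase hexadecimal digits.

F473

Running sums (mod 255):
  after byte 0 (0x6D): sum1=109, sum2=109
  after byte 1 (0xE8): sum1=86, sum2=195
  after byte 2 (0x67): sum1=189, sum2=129
  after byte 3 (0xB5): sum1=115, sum2=244
Checksum = sum2·256 + sum1 = 244·256 + 115 = 62579 = 0xF473.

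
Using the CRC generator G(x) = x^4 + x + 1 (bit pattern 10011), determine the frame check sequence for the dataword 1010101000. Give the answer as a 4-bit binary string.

0010

Append 4 zeros: 10101010000000. Divide by 10011 (XOR where the leading bit is 1):
  pos 0: 10101 XOR 10011 = 00110
  pos 2: 11001 XOR 10011 = 01010
  pos 3: 10100 XOR 10011 = 00111
  pos 5: 11100 XOR 10011 = 01111
  pos 6: 11110 XOR 10011 = 01101
  pos 7: 11010 XOR 10011 = 01001
  pos 8: 10010 XOR 10011 = 00001
Remainder (last 4 bits) = 0010. This is the CRC / FCS.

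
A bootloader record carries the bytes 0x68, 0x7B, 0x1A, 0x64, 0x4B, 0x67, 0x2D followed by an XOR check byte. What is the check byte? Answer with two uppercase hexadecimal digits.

XOR the bytes together:
  start with 0x68
  0x68 ⊕ 0x7B = 0x13
  0x13 ⊕ 0x1A = 0x09
  0x09 ⊕ 0x64 = 0x6D
  0x6D ⊕ 0x4B = 0x26
  0x26 ⊕ 0x67 = 0x41
  0x41 ⊕ 0x2D = 0x6C

6C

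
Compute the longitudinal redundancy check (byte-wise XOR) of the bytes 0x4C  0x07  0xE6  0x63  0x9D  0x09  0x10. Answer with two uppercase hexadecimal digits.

XOR the bytes together:
  start with 0x4C
  0x4C ⊕ 0x07 = 0x4B
  0x4B ⊕ 0xE6 = 0xAD
  0xAD ⊕ 0x63 = 0xCE
  0xCE ⊕ 0x9D = 0x53
  0x53 ⊕ 0x09 = 0x5A
  0x5A ⊕ 0x10 = 0x4A

4A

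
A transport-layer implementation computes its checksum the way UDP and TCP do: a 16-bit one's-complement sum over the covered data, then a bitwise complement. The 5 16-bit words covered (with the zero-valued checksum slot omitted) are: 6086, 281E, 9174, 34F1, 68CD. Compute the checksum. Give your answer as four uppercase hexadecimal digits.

One's-complement addition (fold any carry out of bit 15 back into bit 0):
  0x6086 + 0x281E = 0x088A4
  0x88A4 + 0x9174 = 0x11A18 → wrap carry → 0x1A19
  0x1A19 + 0x34F1 = 0x04F0A
  0x4F0A + 0x68CD = 0x0B7D7
One's-complement sum = 0xB7D7.
Checksum = ~0xB7D7 & 0xFFFF = 0x4828.

4828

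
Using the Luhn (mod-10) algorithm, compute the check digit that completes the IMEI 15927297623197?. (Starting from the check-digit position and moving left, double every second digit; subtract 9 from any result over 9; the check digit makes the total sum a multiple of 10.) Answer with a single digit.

Partial digits right→left: 7 9 1 3 2 6 7 9 2 7 2 9 5 1
Double every second digit counting from the check-digit position (so the 1st, 3rd, 5th, ... of the partial from the right).
  doubled (with −9 where >9): 5 2 4 5 4 4 1 → sum 25
  kept as-is: 9 3 6 9 7 9 1 → sum 44
Total = 25 + 44 = 69.
Check digit = (10 − (69 mod 10)) mod 10 = 1.

1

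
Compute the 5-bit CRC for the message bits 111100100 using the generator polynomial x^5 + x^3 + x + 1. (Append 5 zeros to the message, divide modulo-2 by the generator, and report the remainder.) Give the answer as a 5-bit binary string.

Append 5 zeros: 11110010000000. Divide by 101011 (XOR where the leading bit is 1):
  pos 0: 111100 XOR 101011 = 010111
  pos 1: 101111 XOR 101011 = 000100
  pos 4: 100000 XOR 101011 = 001011
  pos 6: 101100 XOR 101011 = 000111
Remainder (last 5 bits) = 11100. This is the CRC / FCS.

11100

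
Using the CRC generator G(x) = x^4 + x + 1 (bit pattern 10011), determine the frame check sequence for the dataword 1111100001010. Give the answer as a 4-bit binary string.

0101

Append 4 zeros: 11111000010100000. Divide by 10011 (XOR where the leading bit is 1):
  pos 0: 11111 XOR 10011 = 01100
  pos 1: 11000 XOR 10011 = 01011
  pos 2: 10110 XOR 10011 = 00101
  pos 4: 10100 XOR 10011 = 00111
  pos 6: 11110 XOR 10011 = 01101
  pos 7: 11011 XOR 10011 = 01000
  pos 8: 10000 XOR 10011 = 00011
  pos 11: 11000 XOR 10011 = 01011
  pos 12: 10110 XOR 10011 = 00101
Remainder (last 4 bits) = 0101. This is the CRC / FCS.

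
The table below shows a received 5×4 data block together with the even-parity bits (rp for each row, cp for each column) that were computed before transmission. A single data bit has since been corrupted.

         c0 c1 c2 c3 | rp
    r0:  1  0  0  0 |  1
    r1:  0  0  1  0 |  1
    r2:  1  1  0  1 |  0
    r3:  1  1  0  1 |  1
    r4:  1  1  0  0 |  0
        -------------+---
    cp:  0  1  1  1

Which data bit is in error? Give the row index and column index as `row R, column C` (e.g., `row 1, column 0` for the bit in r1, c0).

Recompute each row's even parity and compare to rp:
  r0: data parity 1, sent rp 1 → ok
  r1: data parity 1, sent rp 1 → ok
  r2: data parity 1, sent rp 0 → mismatch
  r3: data parity 1, sent rp 1 → ok
  r4: data parity 0, sent rp 0 → ok
Recompute each column's even parity and compare to cp:
  c0: data parity 0, sent cp 0 → ok
  c1: data parity 1, sent cp 1 → ok
  c2: data parity 1, sent cp 1 → ok
  c3: data parity 0, sent cp 1 → mismatch
Exactly one row (r2) and one column (c3) fail → the flipped bit is at their intersection.

row 2, column 3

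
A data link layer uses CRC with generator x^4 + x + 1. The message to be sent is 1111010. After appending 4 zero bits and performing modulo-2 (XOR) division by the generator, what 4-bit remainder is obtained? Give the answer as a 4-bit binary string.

Append 4 zeros: 11110100000. Divide by 10011 (XOR where the leading bit is 1):
  pos 0: 11110 XOR 10011 = 01101
  pos 1: 11011 XOR 10011 = 01000
  pos 2: 10000 XOR 10011 = 00011
  pos 5: 11000 XOR 10011 = 01011
  pos 6: 10110 XOR 10011 = 00101
Remainder (last 4 bits) = 0101. This is the CRC / FCS.

0101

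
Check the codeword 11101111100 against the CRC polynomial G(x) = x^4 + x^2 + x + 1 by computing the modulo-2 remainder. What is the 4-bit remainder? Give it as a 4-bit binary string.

Modulo-2 division of 11101111100 by 10111:
  pos 0: 11101 XOR 10111 = 01010
  pos 1: 10101 XOR 10111 = 00010
  pos 4: 10111 XOR 10111 = 00000
Remainder = 0000 (zero — the frame passes the CRC check).

0000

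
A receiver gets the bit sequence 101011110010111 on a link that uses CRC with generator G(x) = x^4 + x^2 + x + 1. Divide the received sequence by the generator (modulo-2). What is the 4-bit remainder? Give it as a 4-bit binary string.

0000

Modulo-2 division of 101011110010111 by 10111:
  pos 0: 10101 XOR 10111 = 00010
  pos 3: 10111 XOR 10111 = 00000
  pos 10: 10111 XOR 10111 = 00000
Remainder = 0000 (zero — the frame passes the CRC check).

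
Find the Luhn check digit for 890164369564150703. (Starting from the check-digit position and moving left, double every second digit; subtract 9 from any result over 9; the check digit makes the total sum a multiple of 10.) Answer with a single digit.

Partial digits right→left: 3 0 7 0 5 1 4 6 5 9 6 3 4 6 1 0 9 8
Double every second digit counting from the check-digit position (so the 1st, 3rd, 5th, ... of the partial from the right).
  doubled (with −9 where >9): 6 5 1 8 1 3 8 2 9 → sum 43
  kept as-is: 0 0 1 6 9 3 6 0 8 → sum 33
Total = 43 + 33 = 76.
Check digit = (10 − (76 mod 10)) mod 10 = 4.

4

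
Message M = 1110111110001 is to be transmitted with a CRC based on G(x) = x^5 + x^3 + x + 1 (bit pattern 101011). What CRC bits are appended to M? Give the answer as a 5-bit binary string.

01011

Append 5 zeros: 111011111000100000. Divide by 101011 (XOR where the leading bit is 1):
  pos 0: 111011 XOR 101011 = 010000
  pos 1: 100001 XOR 101011 = 001010
  pos 3: 101011 XOR 101011 = 000000
  pos 12: 100000 XOR 101011 = 001011
Remainder (last 5 bits) = 01011. This is the CRC / FCS.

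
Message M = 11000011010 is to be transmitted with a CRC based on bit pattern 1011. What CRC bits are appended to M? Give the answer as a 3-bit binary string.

000

Append 3 zeros: 11000011010000. Divide by 1011 (XOR where the leading bit is 1):
  pos 0: 1100 XOR 1011 = 0111
  pos 1: 1110 XOR 1011 = 0101
  pos 2: 1010 XOR 1011 = 0001
  pos 5: 1110 XOR 1011 = 0101
  pos 6: 1011 XOR 1011 = 0000
Remainder (last 3 bits) = 000. This is the CRC / FCS.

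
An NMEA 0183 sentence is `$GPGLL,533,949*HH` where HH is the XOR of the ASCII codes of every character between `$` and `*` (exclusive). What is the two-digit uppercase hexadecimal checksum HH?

51

XOR the ASCII codes of the payload characters:
  'G' = 0x47 → acc = 0x47
  'P' = 0x50 → acc = 0x17
  'G' = 0x47 → acc = 0x50
  'L' = 0x4C → acc = 0x1C
  'L' = 0x4C → acc = 0x50
  ',' = 0x2C → acc = 0x7C
  '5' = 0x35 → acc = 0x49
  '3' = 0x33 → acc = 0x7A
  '3' = 0x33 → acc = 0x49
  ',' = 0x2C → acc = 0x65
  '9' = 0x39 → acc = 0x5C
  '4' = 0x34 → acc = 0x68
  '9' = 0x39 → acc = 0x51
Checksum = 0x51.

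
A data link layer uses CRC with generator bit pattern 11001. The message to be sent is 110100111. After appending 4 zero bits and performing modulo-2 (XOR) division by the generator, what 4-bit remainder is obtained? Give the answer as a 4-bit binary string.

Append 4 zeros: 1101001110000. Divide by 11001 (XOR where the leading bit is 1):
  pos 0: 11010 XOR 11001 = 00011
  pos 3: 11011 XOR 11001 = 00010
  pos 6: 10100 XOR 11001 = 01101
  pos 7: 11010 XOR 11001 = 00011
Remainder (last 4 bits) = 0110. This is the CRC / FCS.

0110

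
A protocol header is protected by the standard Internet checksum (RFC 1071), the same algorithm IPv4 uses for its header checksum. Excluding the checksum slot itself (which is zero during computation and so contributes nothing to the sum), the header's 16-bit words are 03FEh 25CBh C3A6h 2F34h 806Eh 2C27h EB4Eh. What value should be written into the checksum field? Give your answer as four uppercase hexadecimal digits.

4B77

One's-complement addition (fold any carry out of bit 15 back into bit 0):
  0x03FE + 0x25CB = 0x029C9
  0x29C9 + 0xC3A6 = 0x0ED6F
  0xED6F + 0x2F34 = 0x11CA3 → wrap carry → 0x1CA4
  0x1CA4 + 0x806E = 0x09D12
  0x9D12 + 0x2C27 = 0x0C939
  0xC939 + 0xEB4E = 0x1B487 → wrap carry → 0xB488
One's-complement sum = 0xB488.
Checksum = ~0xB488 & 0xFFFF = 0x4B77.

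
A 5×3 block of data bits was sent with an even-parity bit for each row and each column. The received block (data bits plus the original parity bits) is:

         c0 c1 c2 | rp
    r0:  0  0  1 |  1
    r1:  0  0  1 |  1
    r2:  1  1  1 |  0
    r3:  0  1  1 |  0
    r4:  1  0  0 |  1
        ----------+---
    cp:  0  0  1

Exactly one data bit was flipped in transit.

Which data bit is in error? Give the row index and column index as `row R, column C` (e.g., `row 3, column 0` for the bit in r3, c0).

Recompute each row's even parity and compare to rp:
  r0: data parity 1, sent rp 1 → ok
  r1: data parity 1, sent rp 1 → ok
  r2: data parity 1, sent rp 0 → mismatch
  r3: data parity 0, sent rp 0 → ok
  r4: data parity 1, sent rp 1 → ok
Recompute each column's even parity and compare to cp:
  c0: data parity 0, sent cp 0 → ok
  c1: data parity 0, sent cp 0 → ok
  c2: data parity 0, sent cp 1 → mismatch
Exactly one row (r2) and one column (c2) fail → the flipped bit is at their intersection.

row 2, column 2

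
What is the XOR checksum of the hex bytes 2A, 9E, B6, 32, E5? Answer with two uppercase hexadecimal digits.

D5

XOR the bytes together:
  start with 0x2A
  0x2A ⊕ 0x9E = 0xB4
  0xB4 ⊕ 0xB6 = 0x02
  0x02 ⊕ 0x32 = 0x30
  0x30 ⊕ 0xE5 = 0xD5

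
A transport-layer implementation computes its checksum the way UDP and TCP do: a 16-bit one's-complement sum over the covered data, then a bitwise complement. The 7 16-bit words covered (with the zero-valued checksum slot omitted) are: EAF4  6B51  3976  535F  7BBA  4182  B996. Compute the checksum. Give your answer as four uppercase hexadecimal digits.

One's-complement addition (fold any carry out of bit 15 back into bit 0):
  0xEAF4 + 0x6B51 = 0x15645 → wrap carry → 0x5646
  0x5646 + 0x3976 = 0x08FBC
  0x8FBC + 0x535F = 0x0E31B
  0xE31B + 0x7BBA = 0x15ED5 → wrap carry → 0x5ED6
  0x5ED6 + 0x4182 = 0x0A058
  0xA058 + 0xB996 = 0x159EE → wrap carry → 0x59EF
One's-complement sum = 0x59EF.
Checksum = ~0x59EF & 0xFFFF = 0xA610.

A610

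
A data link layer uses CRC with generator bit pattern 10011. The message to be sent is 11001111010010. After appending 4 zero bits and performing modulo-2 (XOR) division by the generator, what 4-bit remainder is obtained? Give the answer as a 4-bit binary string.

1110

Append 4 zeros: 110011110100100000. Divide by 10011 (XOR where the leading bit is 1):
  pos 0: 11001 XOR 10011 = 01010
  pos 1: 10101 XOR 10011 = 00110
  pos 3: 11011 XOR 10011 = 01000
  pos 4: 10000 XOR 10011 = 00011
  pos 7: 11100 XOR 10011 = 01111
  pos 8: 11111 XOR 10011 = 01100
  pos 9: 11000 XOR 10011 = 01011
  pos 10: 10110 XOR 10011 = 00101
  pos 12: 10100 XOR 10011 = 00111
Remainder (last 4 bits) = 1110. This is the CRC / FCS.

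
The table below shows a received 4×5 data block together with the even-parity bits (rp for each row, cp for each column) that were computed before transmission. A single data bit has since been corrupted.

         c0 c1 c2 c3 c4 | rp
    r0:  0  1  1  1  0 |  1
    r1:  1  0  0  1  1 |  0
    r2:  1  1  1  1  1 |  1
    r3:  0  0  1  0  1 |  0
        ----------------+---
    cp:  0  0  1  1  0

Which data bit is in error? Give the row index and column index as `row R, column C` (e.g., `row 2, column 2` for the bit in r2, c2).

Recompute each row's even parity and compare to rp:
  r0: data parity 1, sent rp 1 → ok
  r1: data parity 1, sent rp 0 → mismatch
  r2: data parity 1, sent rp 1 → ok
  r3: data parity 0, sent rp 0 → ok
Recompute each column's even parity and compare to cp:
  c0: data parity 0, sent cp 0 → ok
  c1: data parity 0, sent cp 0 → ok
  c2: data parity 1, sent cp 1 → ok
  c3: data parity 1, sent cp 1 → ok
  c4: data parity 1, sent cp 0 → mismatch
Exactly one row (r1) and one column (c4) fail → the flipped bit is at their intersection.

row 1, column 4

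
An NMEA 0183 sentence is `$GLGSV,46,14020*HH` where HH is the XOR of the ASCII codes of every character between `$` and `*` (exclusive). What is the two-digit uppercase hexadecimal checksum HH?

XOR the ASCII codes of the payload characters:
  'G' = 0x47 → acc = 0x47
  'L' = 0x4C → acc = 0x0B
  'G' = 0x47 → acc = 0x4C
  'S' = 0x53 → acc = 0x1F
  'V' = 0x56 → acc = 0x49
  ',' = 0x2C → acc = 0x65
  '4' = 0x34 → acc = 0x51
  '6' = 0x36 → acc = 0x67
  ',' = 0x2C → acc = 0x4B
  '1' = 0x31 → acc = 0x7A
  '4' = 0x34 → acc = 0x4E
  '0' = 0x30 → acc = 0x7E
  '2' = 0x32 → acc = 0x4C
  '0' = 0x30 → acc = 0x7C
Checksum = 0x7C.

7C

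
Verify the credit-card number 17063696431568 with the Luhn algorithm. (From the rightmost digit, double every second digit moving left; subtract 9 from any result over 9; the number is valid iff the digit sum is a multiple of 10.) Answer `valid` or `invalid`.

invalid

From the right, keep odd positions and double even positions (subtract 9 from any doubled value over 9):
  doubled (positions 2,4,...): 3 2 8 9 6 0 2 → sum 30
  kept (positions 1,3,...): 8 5 3 6 6 6 7 → sum 41
Total = 71.
71 mod 10 = 1, so the number is invalid.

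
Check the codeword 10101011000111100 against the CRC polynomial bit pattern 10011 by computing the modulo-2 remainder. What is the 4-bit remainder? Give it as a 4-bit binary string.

Modulo-2 division of 10101011000111100 by 10011:
  pos 0: 10101 XOR 10011 = 00110
  pos 2: 11001 XOR 10011 = 01010
  pos 3: 10101 XOR 10011 = 00110
  pos 5: 11000 XOR 10011 = 01011
  pos 6: 10110 XOR 10011 = 00101
  pos 8: 10111 XOR 10011 = 00100
  pos 10: 10011 XOR 10011 = 00000
Remainder = 0000 (zero — the frame passes the CRC check).

0000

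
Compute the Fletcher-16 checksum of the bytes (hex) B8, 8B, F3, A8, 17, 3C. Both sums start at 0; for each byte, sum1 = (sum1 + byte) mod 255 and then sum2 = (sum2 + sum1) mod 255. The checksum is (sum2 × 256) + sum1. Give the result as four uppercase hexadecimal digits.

4234

Running sums (mod 255):
  after byte 0 (B8): sum1=184, sum2=184
  after byte 1 (8B): sum1=68, sum2=252
  after byte 2 (F3): sum1=56, sum2=53
  after byte 3 (A8): sum1=224, sum2=22
  after byte 4 (17): sum1=247, sum2=14
  after byte 5 (3C): sum1=52, sum2=66
Checksum = sum2·256 + sum1 = 66·256 + 52 = 16948 = 0x4234.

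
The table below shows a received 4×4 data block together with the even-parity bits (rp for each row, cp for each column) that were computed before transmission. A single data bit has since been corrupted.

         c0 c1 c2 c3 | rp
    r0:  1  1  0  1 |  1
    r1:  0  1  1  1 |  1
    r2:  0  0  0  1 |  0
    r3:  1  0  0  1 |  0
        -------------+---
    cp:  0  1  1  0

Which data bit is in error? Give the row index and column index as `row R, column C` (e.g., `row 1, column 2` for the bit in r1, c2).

Recompute each row's even parity and compare to rp:
  r0: data parity 1, sent rp 1 → ok
  r1: data parity 1, sent rp 1 → ok
  r2: data parity 1, sent rp 0 → mismatch
  r3: data parity 0, sent rp 0 → ok
Recompute each column's even parity and compare to cp:
  c0: data parity 0, sent cp 0 → ok
  c1: data parity 0, sent cp 1 → mismatch
  c2: data parity 1, sent cp 1 → ok
  c3: data parity 0, sent cp 0 → ok
Exactly one row (r2) and one column (c1) fail → the flipped bit is at their intersection.

row 2, column 1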